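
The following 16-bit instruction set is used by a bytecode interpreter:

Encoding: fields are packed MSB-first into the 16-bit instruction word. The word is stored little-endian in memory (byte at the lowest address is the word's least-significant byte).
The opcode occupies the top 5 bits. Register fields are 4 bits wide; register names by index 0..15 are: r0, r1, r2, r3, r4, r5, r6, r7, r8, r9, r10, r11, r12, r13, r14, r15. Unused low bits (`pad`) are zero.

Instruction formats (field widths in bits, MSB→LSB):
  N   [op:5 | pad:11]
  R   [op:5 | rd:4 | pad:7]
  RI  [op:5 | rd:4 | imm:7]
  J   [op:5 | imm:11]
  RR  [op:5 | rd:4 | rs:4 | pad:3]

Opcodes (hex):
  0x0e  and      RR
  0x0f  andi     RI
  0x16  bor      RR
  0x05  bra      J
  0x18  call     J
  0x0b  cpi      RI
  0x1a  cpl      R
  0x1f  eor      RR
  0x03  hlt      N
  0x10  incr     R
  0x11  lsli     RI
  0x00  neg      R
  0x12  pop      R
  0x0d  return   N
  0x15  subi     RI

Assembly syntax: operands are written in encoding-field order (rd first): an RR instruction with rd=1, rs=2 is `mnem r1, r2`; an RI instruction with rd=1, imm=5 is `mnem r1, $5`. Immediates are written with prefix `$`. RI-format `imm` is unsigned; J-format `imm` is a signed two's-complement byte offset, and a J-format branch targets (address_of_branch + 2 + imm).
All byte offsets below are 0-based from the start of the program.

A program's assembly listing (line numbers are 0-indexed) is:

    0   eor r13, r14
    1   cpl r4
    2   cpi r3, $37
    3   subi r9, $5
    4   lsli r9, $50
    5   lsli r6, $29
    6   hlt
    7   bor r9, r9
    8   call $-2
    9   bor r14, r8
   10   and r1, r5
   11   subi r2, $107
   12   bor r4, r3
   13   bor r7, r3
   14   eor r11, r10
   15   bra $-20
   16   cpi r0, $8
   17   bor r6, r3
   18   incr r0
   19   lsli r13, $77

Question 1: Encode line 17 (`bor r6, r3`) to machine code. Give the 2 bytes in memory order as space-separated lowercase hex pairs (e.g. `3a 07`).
18 b3

17. bor fields op=0x16:5|rd=6:4|rs=3:4|pad=0:3 → word b318h → 18 b3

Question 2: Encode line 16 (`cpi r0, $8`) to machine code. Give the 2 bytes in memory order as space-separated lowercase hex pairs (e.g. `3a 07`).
08 58

L16: cpi op=0xb:5|rd=0:4|imm=8:7 ⇒ 0x5808 ⇒ little 08 58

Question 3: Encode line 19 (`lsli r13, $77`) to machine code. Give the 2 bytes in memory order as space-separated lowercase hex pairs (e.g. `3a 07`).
cd 8e

L19: lsli op=0x11:5|rd=13:4|imm=77:7 ⇒ 0x8ecd ⇒ little cd 8e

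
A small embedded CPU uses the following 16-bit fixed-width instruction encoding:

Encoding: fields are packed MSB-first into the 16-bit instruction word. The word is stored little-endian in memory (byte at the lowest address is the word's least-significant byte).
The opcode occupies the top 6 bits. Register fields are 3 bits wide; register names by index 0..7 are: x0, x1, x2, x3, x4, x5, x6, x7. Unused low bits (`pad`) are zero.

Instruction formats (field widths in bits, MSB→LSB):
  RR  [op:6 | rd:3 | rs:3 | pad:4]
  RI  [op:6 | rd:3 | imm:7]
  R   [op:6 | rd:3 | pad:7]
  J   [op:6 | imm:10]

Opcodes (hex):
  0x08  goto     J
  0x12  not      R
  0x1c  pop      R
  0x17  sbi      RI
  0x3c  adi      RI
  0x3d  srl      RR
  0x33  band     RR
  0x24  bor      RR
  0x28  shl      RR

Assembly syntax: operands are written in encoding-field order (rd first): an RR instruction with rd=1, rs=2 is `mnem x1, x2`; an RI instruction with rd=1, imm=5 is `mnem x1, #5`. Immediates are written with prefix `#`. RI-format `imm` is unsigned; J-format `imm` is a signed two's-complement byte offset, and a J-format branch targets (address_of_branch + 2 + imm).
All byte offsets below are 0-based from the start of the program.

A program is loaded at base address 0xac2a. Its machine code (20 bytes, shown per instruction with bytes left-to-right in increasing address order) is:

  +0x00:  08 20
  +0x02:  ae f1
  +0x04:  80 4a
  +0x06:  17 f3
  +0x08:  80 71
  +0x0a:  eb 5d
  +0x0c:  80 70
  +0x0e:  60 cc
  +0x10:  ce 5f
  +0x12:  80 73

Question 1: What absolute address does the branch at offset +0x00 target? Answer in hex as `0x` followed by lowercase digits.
0xac34

+0x00: 08 20 ⇒ word 0x2008 (little)
  opcode bits[15:10]=0x8: goto/J
  imm@[9:0]=0x8 ⇒ #8
  target = base 0xac2a + off 0x00 + 2 + imm 8 = 0xac34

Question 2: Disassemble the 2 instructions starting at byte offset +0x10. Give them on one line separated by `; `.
off 0x10: read ce 5f as little → 0x5fce
  opcode bits[15:10]=0x17: sbi/RI
  [9:7] rd=7 = x7
  [6:0] imm=78 = #78
off 0x12: read 80 73 as little → 0x7380
  opcode bits[15:10]=0x1c: pop/R
  [9:7] rd=7 = x7

sbi x7, #78; pop x7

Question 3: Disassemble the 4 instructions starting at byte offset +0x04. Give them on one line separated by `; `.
not x5; adi x6, #23; pop x3; sbi x3, #107

[04] 80 4a → 0x4a80
  op=0x4a80>>10=0x12 ⇒ not (R)
  rd: (w>>7)&0x7=0x5 → x5
[06] 17 f3 → 0xf317
  op=0xf317>>10=0x3c ⇒ adi (RI)
  rd: (w>>7)&0x7=0x6 → x6
  imm: (w>>0)&0x7f=0x17 → #23
[08] 80 71 → 0x7180
  op=0x7180>>10=0x1c ⇒ pop (R)
  rd: (w>>7)&0x7=0x3 → x3
[0a] eb 5d → 0x5deb
  op=0x5deb>>10=0x17 ⇒ sbi (RI)
  rd: (w>>7)&0x7=0x3 → x3
  imm: (w>>0)&0x7f=0x6b → #107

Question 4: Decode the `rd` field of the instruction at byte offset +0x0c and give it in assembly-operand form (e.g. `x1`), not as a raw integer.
+0x0c: 80 70 ⇒ word 0x7080 (little)
  top 6b → 0x1c → pop [R]
  [9:7] rd=1 = x1

x1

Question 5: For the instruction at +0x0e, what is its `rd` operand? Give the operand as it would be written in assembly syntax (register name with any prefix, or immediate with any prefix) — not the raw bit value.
x0

[0e] 60 cc → 0xcc60
  op=0xcc60>>10=0x33 ⇒ band (RR)
  rd@[9:7]=0x0 ⇒ x0
  rs@[6:4]=0x6 ⇒ x6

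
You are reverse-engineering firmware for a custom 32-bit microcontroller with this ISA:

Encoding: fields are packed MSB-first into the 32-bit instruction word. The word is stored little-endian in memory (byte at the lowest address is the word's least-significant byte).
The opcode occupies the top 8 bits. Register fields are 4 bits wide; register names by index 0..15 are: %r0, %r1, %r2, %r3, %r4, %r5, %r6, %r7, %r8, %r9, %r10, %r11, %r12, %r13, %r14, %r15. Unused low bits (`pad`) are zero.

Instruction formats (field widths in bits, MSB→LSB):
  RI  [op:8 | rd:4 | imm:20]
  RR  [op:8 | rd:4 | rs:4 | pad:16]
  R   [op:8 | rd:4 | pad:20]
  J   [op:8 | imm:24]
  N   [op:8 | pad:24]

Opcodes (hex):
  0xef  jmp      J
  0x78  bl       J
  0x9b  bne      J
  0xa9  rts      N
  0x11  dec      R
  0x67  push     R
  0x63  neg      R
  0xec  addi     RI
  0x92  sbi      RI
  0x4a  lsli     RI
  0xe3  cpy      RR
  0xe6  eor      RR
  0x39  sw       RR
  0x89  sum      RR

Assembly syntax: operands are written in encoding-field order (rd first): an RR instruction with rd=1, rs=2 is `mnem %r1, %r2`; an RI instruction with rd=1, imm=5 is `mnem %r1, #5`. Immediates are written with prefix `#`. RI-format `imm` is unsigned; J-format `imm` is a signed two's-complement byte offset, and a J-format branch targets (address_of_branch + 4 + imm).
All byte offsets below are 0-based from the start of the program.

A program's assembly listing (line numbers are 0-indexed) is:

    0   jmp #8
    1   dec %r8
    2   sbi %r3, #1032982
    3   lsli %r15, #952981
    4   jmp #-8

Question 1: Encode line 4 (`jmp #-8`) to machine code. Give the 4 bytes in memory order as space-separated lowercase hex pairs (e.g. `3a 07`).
4. jmp fields op=0xef:8|imm=-8:24 → word effffff8h → f8 ff ff ef

f8 ff ff ef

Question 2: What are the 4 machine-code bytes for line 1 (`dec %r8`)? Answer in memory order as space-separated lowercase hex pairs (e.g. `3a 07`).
line 1 (dec): pack op=0x11:8|rd=8:4|pad=0:20 = 0x11800000; little→ 00 00 80 11

00 00 80 11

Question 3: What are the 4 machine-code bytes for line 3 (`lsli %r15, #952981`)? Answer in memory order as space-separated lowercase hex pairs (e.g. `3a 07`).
95 8a fe 4a

L3: lsli op=0x4a:8|rd=15:4|imm=952981:20 ⇒ 0x4afe8a95 ⇒ little 95 8a fe 4a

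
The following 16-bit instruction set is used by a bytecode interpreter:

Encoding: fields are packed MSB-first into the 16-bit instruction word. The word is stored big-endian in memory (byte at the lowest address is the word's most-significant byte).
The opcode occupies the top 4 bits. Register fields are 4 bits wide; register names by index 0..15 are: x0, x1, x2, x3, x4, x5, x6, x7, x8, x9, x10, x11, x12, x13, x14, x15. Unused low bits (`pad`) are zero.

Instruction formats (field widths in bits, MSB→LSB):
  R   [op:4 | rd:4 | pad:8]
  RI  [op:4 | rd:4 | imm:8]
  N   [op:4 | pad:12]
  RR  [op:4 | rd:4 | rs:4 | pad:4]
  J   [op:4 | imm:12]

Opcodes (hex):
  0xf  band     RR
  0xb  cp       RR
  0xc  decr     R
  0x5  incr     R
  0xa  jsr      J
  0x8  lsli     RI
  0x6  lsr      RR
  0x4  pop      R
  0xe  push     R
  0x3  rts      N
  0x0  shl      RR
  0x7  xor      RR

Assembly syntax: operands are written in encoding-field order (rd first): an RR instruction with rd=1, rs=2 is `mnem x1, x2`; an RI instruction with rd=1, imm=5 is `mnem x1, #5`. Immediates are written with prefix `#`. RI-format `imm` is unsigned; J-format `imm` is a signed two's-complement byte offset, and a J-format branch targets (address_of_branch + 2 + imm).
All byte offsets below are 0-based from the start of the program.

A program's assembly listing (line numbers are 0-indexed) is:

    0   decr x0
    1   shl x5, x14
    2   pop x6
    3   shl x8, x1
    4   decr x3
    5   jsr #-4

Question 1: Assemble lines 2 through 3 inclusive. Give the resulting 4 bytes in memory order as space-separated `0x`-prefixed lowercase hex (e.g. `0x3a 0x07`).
2. pop fields op=0x4:4|rd=6:4|pad=0:8 → word 4600h → 46 00
3. shl fields op=0x0:4|rd=8:4|rs=1:4|pad=0:4 → word 0810h → 08 10

0x46 0x00 0x08 0x10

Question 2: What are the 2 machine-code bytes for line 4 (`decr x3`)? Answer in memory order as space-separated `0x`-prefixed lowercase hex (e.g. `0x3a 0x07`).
line 4 (decr): pack op=0xc:4|rd=3:4|pad=0:8 = 0xc300; big→ c3 00

0xc3 0x00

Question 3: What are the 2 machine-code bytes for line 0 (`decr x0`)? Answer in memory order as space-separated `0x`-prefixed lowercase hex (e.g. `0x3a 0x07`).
0xc0 0x00

L0: decr op=0xc:4|rd=0:4|pad=0:8 ⇒ 0xc000 ⇒ big c0 00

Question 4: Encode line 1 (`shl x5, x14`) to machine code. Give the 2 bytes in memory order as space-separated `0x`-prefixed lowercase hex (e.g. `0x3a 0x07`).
0x05 0xe0

1. shl fields op=0x0:4|rd=5:4|rs=14:4|pad=0:4 → word 05e0h → 05 e0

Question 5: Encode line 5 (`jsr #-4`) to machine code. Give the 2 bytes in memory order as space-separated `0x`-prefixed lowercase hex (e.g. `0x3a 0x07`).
0xaf 0xfc

L5: jsr op=0xa:4|imm=-4:12 ⇒ 0xaffc ⇒ big af fc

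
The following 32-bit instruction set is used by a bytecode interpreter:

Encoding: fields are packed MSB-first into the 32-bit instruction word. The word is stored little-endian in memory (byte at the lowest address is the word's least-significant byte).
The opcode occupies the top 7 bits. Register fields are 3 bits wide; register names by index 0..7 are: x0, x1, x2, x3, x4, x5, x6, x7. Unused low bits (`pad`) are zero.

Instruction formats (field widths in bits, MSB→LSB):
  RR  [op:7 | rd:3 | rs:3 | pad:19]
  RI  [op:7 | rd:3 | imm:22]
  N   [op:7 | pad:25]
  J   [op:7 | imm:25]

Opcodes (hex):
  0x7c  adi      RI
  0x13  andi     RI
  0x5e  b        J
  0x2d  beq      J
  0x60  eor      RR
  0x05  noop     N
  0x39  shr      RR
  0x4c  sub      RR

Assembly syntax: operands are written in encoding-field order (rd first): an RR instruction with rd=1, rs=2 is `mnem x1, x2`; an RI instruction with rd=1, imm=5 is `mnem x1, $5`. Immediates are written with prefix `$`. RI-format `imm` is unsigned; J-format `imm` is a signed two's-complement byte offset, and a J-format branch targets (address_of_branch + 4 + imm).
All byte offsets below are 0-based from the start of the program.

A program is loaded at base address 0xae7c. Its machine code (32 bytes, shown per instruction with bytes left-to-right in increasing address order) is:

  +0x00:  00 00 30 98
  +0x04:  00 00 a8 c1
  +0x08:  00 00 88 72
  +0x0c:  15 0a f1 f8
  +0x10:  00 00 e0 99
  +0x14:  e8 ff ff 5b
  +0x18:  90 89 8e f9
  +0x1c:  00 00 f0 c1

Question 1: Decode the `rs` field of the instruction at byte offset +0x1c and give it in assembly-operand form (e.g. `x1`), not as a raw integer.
x6

off 0x1c: read 00 00 f0 c1 as little → 0xc1f00000
  top 7b → 0x60 → eor [RR]
  rd: (w>>22)&0x7=0x7 → x7
  rs: (w>>19)&0x7=0x6 → x6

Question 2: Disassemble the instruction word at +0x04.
eor x6, x5

off 0x04: read 00 00 a8 c1 as little → 0xc1a80000
  opcode bits[31:25]=0x60: eor/RR
  rd: (w>>22)&0x7=0x6 → x6
  rs: (w>>19)&0x7=0x5 → x5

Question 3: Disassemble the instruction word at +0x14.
+0x14: e8 ff ff 5b ⇒ word 0x5bffffe8 (little)
  top 7b → 0x2d → beq [J]
  imm: (w>>0)&0x1ffffff=0x1ffffe8 (s25→-24) → $-24

beq $-24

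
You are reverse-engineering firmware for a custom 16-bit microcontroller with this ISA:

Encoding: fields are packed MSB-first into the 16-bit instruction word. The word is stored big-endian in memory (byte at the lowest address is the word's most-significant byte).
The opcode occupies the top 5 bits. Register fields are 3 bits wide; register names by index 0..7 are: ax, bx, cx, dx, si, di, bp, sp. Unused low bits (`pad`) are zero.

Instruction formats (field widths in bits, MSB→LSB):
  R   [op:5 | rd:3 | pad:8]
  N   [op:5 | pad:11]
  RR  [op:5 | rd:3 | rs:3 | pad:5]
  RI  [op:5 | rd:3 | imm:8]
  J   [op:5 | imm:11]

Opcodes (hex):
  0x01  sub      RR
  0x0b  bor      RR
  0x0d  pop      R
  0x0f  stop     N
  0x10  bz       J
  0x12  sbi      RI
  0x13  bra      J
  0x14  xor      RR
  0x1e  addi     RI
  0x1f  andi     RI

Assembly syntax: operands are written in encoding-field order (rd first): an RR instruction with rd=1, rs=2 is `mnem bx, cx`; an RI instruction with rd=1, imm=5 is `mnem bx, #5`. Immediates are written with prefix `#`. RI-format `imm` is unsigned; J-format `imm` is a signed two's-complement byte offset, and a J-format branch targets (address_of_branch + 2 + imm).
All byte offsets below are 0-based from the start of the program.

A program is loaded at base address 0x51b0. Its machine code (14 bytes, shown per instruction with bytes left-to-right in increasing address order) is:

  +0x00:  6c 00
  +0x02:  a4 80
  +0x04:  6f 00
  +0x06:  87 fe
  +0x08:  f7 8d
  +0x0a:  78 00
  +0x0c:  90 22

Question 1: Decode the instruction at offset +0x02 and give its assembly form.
xor si, si

+0x02: a4 80 ⇒ word 0xa480 (big)
  top 5b → 0x14 → xor [RR]
  [10:8] rd=4 = si
  [7:5] rs=4 = si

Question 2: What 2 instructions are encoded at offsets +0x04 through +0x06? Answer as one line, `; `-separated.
off 0x04: read 6f 00 as big → 0x6f00
  op=0x6f00>>11=0xd ⇒ pop (R)
  rd: (w>>8)&0x7=0x7 → sp
off 0x06: read 87 fe as big → 0x87fe
  op=0x87fe>>11=0x10 ⇒ bz (J)
  imm: (w>>0)&0x7ff=0x7fe (s11→-2) → #-2

pop sp; bz #-2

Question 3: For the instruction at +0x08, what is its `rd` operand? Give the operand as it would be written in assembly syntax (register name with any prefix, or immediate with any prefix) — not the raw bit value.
sp

[08] f7 8d → 0xf78d
  op=0xf78d>>11=0x1e ⇒ addi (RI)
  rd: (w>>8)&0x7=0x7 → sp
  imm: (w>>0)&0xff=0x8d → #141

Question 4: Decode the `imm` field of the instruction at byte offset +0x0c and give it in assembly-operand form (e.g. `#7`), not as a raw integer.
#34

@+0c  big-endian(90 22) = 0x9022
  opcode bits[15:11]=0x12: sbi/RI
  rd: (w>>8)&0x7=0x0 → ax
  imm: (w>>0)&0xff=0x22 → #34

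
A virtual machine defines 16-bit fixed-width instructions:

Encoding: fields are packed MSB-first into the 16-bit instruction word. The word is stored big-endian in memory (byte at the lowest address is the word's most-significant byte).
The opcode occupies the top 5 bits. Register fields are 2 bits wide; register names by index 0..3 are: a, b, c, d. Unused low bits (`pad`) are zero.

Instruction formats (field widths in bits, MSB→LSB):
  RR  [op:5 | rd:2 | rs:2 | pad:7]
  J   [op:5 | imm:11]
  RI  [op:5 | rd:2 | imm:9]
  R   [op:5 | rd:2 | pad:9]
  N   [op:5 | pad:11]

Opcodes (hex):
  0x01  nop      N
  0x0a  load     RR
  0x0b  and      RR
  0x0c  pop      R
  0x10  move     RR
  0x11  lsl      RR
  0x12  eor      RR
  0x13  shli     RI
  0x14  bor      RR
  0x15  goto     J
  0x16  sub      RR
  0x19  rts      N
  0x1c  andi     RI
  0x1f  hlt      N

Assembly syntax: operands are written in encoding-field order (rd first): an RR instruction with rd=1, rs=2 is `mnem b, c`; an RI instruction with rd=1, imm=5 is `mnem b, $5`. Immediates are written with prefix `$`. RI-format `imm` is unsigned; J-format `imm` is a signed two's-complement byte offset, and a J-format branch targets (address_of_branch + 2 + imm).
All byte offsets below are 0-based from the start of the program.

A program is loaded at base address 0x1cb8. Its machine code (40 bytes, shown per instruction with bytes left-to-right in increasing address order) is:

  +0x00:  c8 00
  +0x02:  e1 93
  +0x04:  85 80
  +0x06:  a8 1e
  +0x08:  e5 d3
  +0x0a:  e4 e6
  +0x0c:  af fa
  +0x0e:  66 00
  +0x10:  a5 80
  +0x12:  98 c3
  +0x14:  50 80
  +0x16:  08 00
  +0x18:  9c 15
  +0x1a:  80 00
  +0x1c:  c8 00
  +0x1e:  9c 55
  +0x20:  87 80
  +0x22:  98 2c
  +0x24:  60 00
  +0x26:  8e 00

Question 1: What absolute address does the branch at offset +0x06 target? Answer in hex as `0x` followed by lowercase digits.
0x1cde

@+06  big-endian(a8 1e) = 0xa81e
  op=0xa81e>>11=0x15 ⇒ goto (J)
  imm@[10:0]=0x1e ⇒ $30
  target = base 0x1cb8 + off 0x06 + 2 + imm 30 = 0x1cde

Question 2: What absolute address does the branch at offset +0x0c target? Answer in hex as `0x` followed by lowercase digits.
off 0x0c: read af fa as big → 0xaffa
  opcode bits[15:11]=0x15: goto/J
  [10:0] imm=2042 (s11→-6) = $-6
  target = base 0x1cb8 + off 0x0c + 2 + imm -6 = 0x1cc0

0x1cc0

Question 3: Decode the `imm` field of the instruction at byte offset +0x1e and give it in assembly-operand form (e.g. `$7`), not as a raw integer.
@+1e  big-endian(9c 55) = 0x9c55
  top 5b → 0x13 → shli [RI]
  [10:9] rd=2 = c
  [8:0] imm=85 = $85

$85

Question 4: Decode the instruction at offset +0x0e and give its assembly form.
+0x0e: 66 00 ⇒ word 0x6600 (big)
  top 5b → 0xc → pop [R]
  [10:9] rd=3 = d

pop d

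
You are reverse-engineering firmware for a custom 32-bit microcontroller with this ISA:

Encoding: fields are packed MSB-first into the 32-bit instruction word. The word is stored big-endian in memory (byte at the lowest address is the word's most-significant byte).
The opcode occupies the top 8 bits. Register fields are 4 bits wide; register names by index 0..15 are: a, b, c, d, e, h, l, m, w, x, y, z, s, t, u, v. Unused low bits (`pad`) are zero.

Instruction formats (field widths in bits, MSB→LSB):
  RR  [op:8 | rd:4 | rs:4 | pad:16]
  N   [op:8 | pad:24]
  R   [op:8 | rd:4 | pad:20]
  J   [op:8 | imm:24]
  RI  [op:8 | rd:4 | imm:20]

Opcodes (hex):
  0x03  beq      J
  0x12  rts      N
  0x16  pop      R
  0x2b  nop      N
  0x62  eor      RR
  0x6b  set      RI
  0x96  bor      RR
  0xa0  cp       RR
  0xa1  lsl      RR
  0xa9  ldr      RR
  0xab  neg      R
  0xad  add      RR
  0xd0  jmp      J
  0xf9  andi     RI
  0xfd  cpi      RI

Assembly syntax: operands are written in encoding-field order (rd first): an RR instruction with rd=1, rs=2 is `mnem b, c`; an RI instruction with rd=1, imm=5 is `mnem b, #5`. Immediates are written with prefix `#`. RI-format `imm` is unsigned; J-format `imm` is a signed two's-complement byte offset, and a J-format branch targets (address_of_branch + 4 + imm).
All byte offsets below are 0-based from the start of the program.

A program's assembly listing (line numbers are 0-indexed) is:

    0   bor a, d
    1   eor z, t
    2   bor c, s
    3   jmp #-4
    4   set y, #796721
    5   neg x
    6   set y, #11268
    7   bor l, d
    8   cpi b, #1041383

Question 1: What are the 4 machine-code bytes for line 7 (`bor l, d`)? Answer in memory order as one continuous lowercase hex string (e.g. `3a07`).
L7: bor op=0x96:8|rd=6:4|rs=3:4|pad=0:16 ⇒ 0x96630000 ⇒ big 96 63 00 00

96630000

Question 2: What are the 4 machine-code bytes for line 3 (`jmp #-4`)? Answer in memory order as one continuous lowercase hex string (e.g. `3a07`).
d0fffffc

line 3 (jmp): pack op=0xd0:8|imm=-4:24 = 0xd0fffffc; big→ d0 ff ff fc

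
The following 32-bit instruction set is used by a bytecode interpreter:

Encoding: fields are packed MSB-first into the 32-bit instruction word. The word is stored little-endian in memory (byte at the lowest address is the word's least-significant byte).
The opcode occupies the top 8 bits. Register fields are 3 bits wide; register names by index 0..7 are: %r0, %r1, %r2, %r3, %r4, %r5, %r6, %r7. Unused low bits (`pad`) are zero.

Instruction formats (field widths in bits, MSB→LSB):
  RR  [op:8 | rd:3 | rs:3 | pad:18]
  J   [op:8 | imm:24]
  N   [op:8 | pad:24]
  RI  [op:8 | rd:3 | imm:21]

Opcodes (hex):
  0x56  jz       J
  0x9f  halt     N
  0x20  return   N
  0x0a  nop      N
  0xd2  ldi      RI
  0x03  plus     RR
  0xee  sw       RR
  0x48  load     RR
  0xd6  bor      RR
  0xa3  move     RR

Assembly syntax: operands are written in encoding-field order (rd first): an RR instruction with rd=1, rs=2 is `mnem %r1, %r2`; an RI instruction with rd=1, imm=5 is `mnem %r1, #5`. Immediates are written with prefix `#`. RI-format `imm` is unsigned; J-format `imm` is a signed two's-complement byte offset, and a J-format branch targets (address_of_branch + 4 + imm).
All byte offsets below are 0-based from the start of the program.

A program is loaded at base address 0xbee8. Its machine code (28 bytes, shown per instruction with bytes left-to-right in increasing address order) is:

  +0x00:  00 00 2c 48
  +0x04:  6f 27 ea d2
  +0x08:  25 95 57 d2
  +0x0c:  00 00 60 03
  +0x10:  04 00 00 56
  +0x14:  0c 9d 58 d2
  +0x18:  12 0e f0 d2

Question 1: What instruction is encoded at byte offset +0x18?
@+18  little-endian(12 0e f0 d2) = 0xd2f00e12
  opcode bits[31:24]=0xd2: ldi/RI
  rd: (w>>21)&0x7=0x7 → %r7
  imm: (w>>0)&0x1fffff=0x100e12 → #1052178

ldi %r7, #1052178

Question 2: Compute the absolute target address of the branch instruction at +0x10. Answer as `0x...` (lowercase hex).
0xbf00

+0x10: 04 00 00 56 ⇒ word 0x56000004 (little)
  top 8b → 0x56 → jz [J]
  [23:0] imm=4 = #4
  target = base 0xbee8 + off 0x10 + 4 + imm 4 = 0xbf00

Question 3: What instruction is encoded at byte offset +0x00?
+0x00: 00 00 2c 48 ⇒ word 0x482c0000 (little)
  op=0x482c0000>>24=0x48 ⇒ load (RR)
  rd@[23:21]=0x1 ⇒ %r1
  rs@[20:18]=0x3 ⇒ %r3

load %r1, %r3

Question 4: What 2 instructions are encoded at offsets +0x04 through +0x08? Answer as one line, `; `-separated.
ldi %r7, #665455; ldi %r2, #1545509

@+04  little-endian(6f 27 ea d2) = 0xd2ea276f
  top 8b → 0xd2 → ldi [RI]
  rd@[23:21]=0x7 ⇒ %r7
  imm@[20:0]=0xa276f ⇒ #665455
@+08  little-endian(25 95 57 d2) = 0xd2579525
  top 8b → 0xd2 → ldi [RI]
  rd@[23:21]=0x2 ⇒ %r2
  imm@[20:0]=0x179525 ⇒ #1545509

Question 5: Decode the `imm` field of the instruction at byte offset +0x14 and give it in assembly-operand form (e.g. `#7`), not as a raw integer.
[14] 0c 9d 58 d2 → 0xd2589d0c
  op=0xd2589d0c>>24=0xd2 ⇒ ldi (RI)
  rd@[23:21]=0x2 ⇒ %r2
  imm@[20:0]=0x189d0c ⇒ #1613068

#1613068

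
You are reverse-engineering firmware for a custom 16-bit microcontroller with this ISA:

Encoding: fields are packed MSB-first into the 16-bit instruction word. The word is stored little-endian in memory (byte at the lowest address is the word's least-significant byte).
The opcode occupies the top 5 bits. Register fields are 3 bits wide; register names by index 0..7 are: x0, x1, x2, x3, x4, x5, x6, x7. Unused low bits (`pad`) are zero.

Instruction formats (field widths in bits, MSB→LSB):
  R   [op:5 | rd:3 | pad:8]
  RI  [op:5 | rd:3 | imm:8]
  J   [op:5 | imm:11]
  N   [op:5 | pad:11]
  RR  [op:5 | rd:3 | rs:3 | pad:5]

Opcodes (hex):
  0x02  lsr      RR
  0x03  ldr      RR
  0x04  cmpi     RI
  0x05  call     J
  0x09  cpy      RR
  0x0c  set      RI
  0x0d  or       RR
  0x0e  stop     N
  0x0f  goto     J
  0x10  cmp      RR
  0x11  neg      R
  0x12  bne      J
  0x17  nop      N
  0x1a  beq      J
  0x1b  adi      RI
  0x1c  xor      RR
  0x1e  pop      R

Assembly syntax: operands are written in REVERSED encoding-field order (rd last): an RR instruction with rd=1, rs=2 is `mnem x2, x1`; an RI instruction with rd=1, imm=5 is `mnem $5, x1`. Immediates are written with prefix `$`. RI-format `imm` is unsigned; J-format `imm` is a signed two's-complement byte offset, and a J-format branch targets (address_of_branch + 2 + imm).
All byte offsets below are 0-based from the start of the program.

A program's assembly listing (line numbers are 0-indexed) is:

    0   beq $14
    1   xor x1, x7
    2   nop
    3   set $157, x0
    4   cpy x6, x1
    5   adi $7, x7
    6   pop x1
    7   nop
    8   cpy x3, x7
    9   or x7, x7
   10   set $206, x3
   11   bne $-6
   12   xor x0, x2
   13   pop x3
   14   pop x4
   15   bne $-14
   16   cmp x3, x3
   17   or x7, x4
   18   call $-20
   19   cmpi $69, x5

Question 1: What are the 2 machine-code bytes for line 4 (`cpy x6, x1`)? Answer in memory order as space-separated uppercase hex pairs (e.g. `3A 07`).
L4: cpy op=0x9:5|rd=1:3|rs=6:3|pad=0:5 ⇒ 0x49c0 ⇒ little c0 49

C0 49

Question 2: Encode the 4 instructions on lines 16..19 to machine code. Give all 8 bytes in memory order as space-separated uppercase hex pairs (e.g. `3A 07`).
60 83 E0 6C EC 2F 45 25

L16: cmp op=0x10:5|rd=3:3|rs=3:3|pad=0:5 ⇒ 0x8360 ⇒ little 60 83
L17: or op=0xd:5|rd=4:3|rs=7:3|pad=0:5 ⇒ 0x6ce0 ⇒ little e0 6c
L18: call op=0x5:5|imm=-20:11 ⇒ 0x2fec ⇒ little ec 2f
L19: cmpi op=0x4:5|rd=5:3|imm=69:8 ⇒ 0x2545 ⇒ little 45 25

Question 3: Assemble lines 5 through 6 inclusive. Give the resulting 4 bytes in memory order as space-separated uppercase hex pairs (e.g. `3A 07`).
07 DF 00 F1

line 5 (adi): pack op=0x1b:5|rd=7:3|imm=7:8 = 0xdf07; little→ 07 df
line 6 (pop): pack op=0x1e:5|rd=1:3|pad=0:8 = 0xf100; little→ 00 f1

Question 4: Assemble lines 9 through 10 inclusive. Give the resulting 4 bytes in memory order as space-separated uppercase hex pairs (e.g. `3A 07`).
line 9 (or): pack op=0xd:5|rd=7:3|rs=7:3|pad=0:5 = 0x6fe0; little→ e0 6f
line 10 (set): pack op=0xc:5|rd=3:3|imm=206:8 = 0x63ce; little→ ce 63

E0 6F CE 63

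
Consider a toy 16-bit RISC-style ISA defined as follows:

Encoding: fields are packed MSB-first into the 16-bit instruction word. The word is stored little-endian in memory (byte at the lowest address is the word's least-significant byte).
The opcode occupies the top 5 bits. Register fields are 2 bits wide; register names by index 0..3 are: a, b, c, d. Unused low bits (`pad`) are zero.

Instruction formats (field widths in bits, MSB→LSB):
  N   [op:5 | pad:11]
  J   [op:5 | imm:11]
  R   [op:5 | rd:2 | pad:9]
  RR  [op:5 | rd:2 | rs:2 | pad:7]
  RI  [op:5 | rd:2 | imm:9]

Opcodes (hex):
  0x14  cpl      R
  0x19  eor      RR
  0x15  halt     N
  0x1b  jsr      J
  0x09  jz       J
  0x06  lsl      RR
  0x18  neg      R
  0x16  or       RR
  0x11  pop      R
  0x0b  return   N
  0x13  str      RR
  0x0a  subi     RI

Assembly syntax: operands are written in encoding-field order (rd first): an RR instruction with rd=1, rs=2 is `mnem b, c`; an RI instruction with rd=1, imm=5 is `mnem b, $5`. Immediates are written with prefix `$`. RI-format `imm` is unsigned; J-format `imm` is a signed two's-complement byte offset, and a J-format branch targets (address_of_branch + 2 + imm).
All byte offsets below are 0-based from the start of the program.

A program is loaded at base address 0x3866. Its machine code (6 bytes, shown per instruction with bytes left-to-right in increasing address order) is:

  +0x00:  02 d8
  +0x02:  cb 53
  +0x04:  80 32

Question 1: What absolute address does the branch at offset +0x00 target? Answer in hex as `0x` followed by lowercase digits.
off 0x00: read 02 d8 as little → 0xd802
  op=0xd802>>11=0x1b ⇒ jsr (J)
  [10:0] imm=2 = $2
  target = base 0x3866 + off 0x00 + 2 + imm 2 = 0x386a

0x386a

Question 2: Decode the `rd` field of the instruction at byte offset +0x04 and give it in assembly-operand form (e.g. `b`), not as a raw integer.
b

[04] 80 32 → 0x3280
  opcode bits[15:11]=0x6: lsl/RR
  rd: (w>>9)&0x3=0x1 → b
  rs: (w>>7)&0x3=0x1 → b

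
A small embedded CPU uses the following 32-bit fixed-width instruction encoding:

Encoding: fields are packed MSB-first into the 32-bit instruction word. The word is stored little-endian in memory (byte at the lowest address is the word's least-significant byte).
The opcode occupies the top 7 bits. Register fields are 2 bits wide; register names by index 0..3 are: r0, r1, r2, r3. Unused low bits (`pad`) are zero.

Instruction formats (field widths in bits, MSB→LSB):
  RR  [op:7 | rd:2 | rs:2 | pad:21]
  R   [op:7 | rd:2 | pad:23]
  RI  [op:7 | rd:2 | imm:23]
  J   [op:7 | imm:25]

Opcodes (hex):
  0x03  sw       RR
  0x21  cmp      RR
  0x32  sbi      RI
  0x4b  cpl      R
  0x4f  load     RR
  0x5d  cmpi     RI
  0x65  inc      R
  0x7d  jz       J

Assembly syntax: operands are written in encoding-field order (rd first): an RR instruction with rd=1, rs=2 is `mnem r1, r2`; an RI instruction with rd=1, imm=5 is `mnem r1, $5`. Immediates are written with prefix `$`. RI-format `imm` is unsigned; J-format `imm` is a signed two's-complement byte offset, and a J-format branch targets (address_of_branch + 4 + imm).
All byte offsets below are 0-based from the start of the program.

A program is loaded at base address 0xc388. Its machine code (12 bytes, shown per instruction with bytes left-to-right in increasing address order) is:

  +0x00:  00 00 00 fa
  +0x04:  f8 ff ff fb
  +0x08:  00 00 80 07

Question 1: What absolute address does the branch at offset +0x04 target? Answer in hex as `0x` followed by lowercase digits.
0xc388

off 0x04: read f8 ff ff fb as little → 0xfbfffff8
  op=0xfbfffff8>>25=0x7d ⇒ jz (J)
  imm@[24:0]=0x1fffff8 (s25→-8) ⇒ $-8
  target = base 0xc388 + off 0x04 + 4 + imm -8 = 0xc388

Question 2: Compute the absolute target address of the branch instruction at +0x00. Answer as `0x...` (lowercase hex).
[00] 00 00 00 fa → 0xfa000000
  op=0xfa000000>>25=0x7d ⇒ jz (J)
  imm@[24:0]=0x0 ⇒ $0
  target = base 0xc388 + off 0x00 + 4 + imm 0 = 0xc38c

0xc38c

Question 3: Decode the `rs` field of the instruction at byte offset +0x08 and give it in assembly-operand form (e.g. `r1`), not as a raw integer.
r0

@+08  little-endian(00 00 80 07) = 0x07800000
  opcode bits[31:25]=0x3: sw/RR
  rd: (w>>23)&0x3=0x3 → r3
  rs: (w>>21)&0x3=0x0 → r0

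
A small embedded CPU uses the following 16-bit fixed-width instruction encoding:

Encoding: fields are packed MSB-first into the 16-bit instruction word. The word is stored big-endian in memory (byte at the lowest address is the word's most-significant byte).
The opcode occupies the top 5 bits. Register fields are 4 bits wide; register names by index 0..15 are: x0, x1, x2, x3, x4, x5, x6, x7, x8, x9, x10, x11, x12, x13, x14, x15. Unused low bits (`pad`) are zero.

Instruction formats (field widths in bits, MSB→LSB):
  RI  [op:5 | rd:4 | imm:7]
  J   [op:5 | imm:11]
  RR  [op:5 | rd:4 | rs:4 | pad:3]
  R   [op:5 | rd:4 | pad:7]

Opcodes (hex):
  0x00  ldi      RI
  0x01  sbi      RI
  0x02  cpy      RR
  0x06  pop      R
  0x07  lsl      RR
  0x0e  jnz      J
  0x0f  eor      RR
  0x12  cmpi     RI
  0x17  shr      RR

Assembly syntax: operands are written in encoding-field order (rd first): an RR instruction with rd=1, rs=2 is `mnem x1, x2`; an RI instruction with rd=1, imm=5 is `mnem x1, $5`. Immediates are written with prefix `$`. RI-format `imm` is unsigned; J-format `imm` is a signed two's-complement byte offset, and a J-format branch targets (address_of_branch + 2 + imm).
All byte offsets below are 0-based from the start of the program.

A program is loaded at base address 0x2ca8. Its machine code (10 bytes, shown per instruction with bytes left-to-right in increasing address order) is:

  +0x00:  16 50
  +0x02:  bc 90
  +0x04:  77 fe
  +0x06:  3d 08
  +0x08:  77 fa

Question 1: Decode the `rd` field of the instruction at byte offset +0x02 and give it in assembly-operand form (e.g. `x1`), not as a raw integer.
x9

[02] bc 90 → 0xbc90
  top 5b → 0x17 → shr [RR]
  rd@[10:7]=0x9 ⇒ x9
  rs@[6:3]=0x2 ⇒ x2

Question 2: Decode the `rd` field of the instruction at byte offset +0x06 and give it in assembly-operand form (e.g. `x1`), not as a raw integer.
x10

off 0x06: read 3d 08 as big → 0x3d08
  opcode bits[15:11]=0x7: lsl/RR
  rd: (w>>7)&0xf=0xa → x10
  rs: (w>>3)&0xf=0x1 → x1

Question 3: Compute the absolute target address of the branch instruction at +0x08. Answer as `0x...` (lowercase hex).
+0x08: 77 fa ⇒ word 0x77fa (big)
  opcode bits[15:11]=0xe: jnz/J
  imm@[10:0]=0x7fa (s11→-6) ⇒ $-6
  target = base 0x2ca8 + off 0x08 + 2 + imm -6 = 0x2cac

0x2cac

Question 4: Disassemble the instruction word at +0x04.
jnz $-2

off 0x04: read 77 fe as big → 0x77fe
  op=0x77fe>>11=0xe ⇒ jnz (J)
  imm: (w>>0)&0x7ff=0x7fe (s11→-2) → $-2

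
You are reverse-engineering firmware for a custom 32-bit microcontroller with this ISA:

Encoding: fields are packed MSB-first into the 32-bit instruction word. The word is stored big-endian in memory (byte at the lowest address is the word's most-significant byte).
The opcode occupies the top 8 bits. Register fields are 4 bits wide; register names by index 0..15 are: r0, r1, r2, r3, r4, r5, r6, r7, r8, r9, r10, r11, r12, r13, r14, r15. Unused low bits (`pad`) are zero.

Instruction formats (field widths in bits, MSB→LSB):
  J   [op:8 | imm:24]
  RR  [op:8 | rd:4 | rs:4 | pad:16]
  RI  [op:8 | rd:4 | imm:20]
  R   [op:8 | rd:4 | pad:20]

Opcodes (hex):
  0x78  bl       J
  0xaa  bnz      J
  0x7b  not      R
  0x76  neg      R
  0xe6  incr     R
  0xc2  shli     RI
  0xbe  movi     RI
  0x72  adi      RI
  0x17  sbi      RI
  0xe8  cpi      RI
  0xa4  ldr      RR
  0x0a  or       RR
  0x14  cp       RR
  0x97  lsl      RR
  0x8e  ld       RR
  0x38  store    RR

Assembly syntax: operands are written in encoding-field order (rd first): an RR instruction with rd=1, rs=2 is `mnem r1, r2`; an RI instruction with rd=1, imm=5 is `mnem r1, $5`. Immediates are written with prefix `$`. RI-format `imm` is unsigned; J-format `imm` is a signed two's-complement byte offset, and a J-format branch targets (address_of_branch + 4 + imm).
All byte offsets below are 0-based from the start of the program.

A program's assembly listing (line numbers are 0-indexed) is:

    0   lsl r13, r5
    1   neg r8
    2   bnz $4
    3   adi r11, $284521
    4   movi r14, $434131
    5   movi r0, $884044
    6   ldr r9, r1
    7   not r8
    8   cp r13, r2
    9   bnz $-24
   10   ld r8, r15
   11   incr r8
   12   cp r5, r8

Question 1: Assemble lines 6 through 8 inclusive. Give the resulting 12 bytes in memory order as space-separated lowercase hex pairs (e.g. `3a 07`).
L6: ldr op=0xa4:8|rd=9:4|rs=1:4|pad=0:16 ⇒ 0xa4910000 ⇒ big a4 91 00 00
L7: not op=0x7b:8|rd=8:4|pad=0:20 ⇒ 0x7b800000 ⇒ big 7b 80 00 00
L8: cp op=0x14:8|rd=13:4|rs=2:4|pad=0:16 ⇒ 0x14d20000 ⇒ big 14 d2 00 00

a4 91 00 00 7b 80 00 00 14 d2 00 00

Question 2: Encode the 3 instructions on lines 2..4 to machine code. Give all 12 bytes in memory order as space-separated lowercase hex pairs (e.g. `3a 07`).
aa 00 00 04 72 b4 57 69 be e6 9f d3

L2: bnz op=0xaa:8|imm=4:24 ⇒ 0xaa000004 ⇒ big aa 00 00 04
L3: adi op=0x72:8|rd=11:4|imm=284521:20 ⇒ 0x72b45769 ⇒ big 72 b4 57 69
L4: movi op=0xbe:8|rd=14:4|imm=434131:20 ⇒ 0xbee69fd3 ⇒ big be e6 9f d3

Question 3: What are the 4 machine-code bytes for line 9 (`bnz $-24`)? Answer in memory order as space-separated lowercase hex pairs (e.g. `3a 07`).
line 9 (bnz): pack op=0xaa:8|imm=-24:24 = 0xaaffffe8; big→ aa ff ff e8

aa ff ff e8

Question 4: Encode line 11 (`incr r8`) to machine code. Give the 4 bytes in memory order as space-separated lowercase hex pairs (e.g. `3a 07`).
11. incr fields op=0xe6:8|rd=8:4|pad=0:20 → word e6800000h → e6 80 00 00

e6 80 00 00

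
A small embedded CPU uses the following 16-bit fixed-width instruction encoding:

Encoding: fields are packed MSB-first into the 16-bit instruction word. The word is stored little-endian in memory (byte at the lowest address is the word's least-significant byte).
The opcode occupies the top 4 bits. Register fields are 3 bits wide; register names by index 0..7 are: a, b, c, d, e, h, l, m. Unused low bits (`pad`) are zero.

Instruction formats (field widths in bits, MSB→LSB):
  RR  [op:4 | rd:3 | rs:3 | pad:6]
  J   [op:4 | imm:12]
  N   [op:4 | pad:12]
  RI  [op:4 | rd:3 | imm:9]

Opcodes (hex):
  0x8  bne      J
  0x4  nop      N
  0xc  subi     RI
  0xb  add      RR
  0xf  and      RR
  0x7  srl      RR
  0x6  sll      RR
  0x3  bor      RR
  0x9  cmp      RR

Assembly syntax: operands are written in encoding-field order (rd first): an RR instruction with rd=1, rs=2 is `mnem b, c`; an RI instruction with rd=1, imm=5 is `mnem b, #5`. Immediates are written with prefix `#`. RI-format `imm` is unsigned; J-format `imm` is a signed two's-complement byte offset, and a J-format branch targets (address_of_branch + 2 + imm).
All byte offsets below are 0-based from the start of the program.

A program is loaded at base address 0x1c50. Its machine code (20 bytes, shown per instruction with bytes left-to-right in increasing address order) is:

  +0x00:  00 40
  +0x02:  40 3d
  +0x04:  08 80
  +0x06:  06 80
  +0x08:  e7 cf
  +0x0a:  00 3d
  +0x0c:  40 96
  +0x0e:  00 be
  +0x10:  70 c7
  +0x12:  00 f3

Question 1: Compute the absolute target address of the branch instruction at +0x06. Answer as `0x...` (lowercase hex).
0x1c5e

off 0x06: read 06 80 as little → 0x8006
  op=0x8006>>12=0x8 ⇒ bne (J)
  imm@[11:0]=0x6 ⇒ #6
  target = base 0x1c50 + off 0x06 + 2 + imm 6 = 0x1c5e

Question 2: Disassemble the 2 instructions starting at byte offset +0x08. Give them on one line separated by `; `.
[08] e7 cf → 0xcfe7
  opcode bits[15:12]=0xc: subi/RI
  rd: (w>>9)&0x7=0x7 → m
  imm: (w>>0)&0x1ff=0x1e7 → #487
[0a] 00 3d → 0x3d00
  opcode bits[15:12]=0x3: bor/RR
  rd: (w>>9)&0x7=0x6 → l
  rs: (w>>6)&0x7=0x4 → e

subi m, #487; bor l, e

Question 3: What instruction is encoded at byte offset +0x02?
[02] 40 3d → 0x3d40
  op=0x3d40>>12=0x3 ⇒ bor (RR)
  rd@[11:9]=0x6 ⇒ l
  rs@[8:6]=0x5 ⇒ h

bor l, h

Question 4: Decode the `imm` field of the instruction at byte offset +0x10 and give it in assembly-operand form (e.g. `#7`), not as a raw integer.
off 0x10: read 70 c7 as little → 0xc770
  top 4b → 0xc → subi [RI]
  [11:9] rd=3 = d
  [8:0] imm=368 = #368

#368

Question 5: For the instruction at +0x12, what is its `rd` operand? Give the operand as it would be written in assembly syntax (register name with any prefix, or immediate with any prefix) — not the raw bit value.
b

[12] 00 f3 → 0xf300
  op=0xf300>>12=0xf ⇒ and (RR)
  rd: (w>>9)&0x7=0x1 → b
  rs: (w>>6)&0x7=0x4 → e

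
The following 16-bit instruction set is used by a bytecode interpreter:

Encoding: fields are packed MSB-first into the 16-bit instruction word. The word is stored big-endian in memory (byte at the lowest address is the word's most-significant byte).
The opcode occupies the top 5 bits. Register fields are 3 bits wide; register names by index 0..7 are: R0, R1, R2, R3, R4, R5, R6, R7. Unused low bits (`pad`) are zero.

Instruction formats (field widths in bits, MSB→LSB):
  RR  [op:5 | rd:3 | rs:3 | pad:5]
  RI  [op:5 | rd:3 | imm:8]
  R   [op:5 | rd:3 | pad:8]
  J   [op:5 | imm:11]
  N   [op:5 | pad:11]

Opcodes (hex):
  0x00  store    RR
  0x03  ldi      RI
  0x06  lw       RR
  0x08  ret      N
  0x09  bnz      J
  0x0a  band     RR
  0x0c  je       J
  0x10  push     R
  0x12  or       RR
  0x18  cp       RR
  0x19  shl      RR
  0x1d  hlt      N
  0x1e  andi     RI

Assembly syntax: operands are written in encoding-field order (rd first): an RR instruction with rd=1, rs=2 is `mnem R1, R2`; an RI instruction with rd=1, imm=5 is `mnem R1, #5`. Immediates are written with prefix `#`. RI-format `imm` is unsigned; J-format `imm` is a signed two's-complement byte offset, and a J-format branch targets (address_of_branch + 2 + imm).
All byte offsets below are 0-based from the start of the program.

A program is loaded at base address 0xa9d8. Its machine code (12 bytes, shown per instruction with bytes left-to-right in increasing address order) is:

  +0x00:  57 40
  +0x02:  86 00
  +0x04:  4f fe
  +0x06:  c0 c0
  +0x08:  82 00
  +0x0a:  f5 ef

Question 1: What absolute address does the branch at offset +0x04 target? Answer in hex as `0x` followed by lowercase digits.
+0x04: 4f fe ⇒ word 0x4ffe (big)
  top 5b → 0x9 → bnz [J]
  imm: (w>>0)&0x7ff=0x7fe (s11→-2) → #-2
  target = base 0xa9d8 + off 0x04 + 2 + imm -2 = 0xa9dc

0xa9dc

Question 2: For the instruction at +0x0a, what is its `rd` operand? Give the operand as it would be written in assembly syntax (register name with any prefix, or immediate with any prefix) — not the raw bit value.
R5

off 0x0a: read f5 ef as big → 0xf5ef
  op=0xf5ef>>11=0x1e ⇒ andi (RI)
  [10:8] rd=5 = R5
  [7:0] imm=239 = #239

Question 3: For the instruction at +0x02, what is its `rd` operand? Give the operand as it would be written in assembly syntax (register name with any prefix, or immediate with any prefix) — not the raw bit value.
R6

[02] 86 00 → 0x8600
  top 5b → 0x10 → push [R]
  [10:8] rd=6 = R6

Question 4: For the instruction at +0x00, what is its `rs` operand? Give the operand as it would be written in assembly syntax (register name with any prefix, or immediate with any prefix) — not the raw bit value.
R2

@+00  big-endian(57 40) = 0x5740
  opcode bits[15:11]=0xa: band/RR
  rd: (w>>8)&0x7=0x7 → R7
  rs: (w>>5)&0x7=0x2 → R2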